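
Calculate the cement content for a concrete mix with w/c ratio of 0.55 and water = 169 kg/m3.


Cement = water / (w/c)
= 169 / 0.55
= 307.3 kg/m3

307.3


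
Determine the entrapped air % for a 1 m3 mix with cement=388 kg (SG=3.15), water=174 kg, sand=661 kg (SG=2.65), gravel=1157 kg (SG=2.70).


Vol cement = 388 / (3.15 * 1000) = 0.123175 m3
Vol water = 174 / 1000 = 0.174 m3
Vol sand = 661 / (2.65 * 1000) = 0.249434 m3
Vol gravel = 1157 / (2.70 * 1000) = 0.428519 m3
Total solid + water volume = 0.975127 m3
Air = (1 - 0.975127) * 100 = 2.49%

2.49


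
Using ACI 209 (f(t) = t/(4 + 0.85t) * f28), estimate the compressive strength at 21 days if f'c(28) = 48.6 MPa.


f(21) = 21 / (4 + 0.85 * 21) * 48.6
= 21 / 21.85 * 48.6
= 46.71 MPa

46.71


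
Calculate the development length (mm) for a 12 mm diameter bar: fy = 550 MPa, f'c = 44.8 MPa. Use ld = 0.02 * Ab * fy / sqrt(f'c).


Ab = pi * 12^2 / 4 = 113.097 mm2
ld = 0.02 * 113.097 * 550 / sqrt(44.8)
= 185.9 mm

185.9


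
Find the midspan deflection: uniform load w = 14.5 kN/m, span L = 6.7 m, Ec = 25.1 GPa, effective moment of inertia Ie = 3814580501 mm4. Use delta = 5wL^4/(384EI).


Convert: L = 6.7 m = 6700 mm, Ec = 25.1 GPa = 25100 MPa
delta = 5 * 14.5 * 6700^4 / (384 * 25100 * 3814580501)
= 3.97 mm

3.97


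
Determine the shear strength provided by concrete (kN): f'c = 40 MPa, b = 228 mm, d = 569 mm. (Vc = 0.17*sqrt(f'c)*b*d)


Vc = 0.17 * sqrt(40) * 228 * 569 / 1000
= 139.48 kN

139.48


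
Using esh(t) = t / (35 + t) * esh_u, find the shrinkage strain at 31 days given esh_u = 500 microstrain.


esh(31) = 31 / (35 + 31) * 500
= 31 / 66 * 500
= 234.8 microstrain

234.8


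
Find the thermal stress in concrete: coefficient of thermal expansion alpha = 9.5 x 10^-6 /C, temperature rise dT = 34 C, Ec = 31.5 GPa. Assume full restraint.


sigma = alpha * dT * Ec
= 9.5e-6 * 34 * 31.5 * 1000
= 10.174 MPa

10.174


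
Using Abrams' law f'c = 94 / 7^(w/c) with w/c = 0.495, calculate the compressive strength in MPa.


f'c = 94 / 7^0.495
= 94 / 2.62
= 35.88 MPa

35.88


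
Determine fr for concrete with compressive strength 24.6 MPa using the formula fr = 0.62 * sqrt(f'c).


fr = 0.62 * sqrt(24.6)
= 3.075 MPa

3.075


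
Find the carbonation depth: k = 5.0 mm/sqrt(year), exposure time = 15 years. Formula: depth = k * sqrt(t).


depth = k * sqrt(t)
= 5.0 * sqrt(15)
= 19.36 mm

19.36


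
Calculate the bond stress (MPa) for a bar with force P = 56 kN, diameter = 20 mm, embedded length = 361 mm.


u = P / (pi * db * ld)
= 56 * 1000 / (pi * 20 * 361)
= 2.469 MPa

2.469


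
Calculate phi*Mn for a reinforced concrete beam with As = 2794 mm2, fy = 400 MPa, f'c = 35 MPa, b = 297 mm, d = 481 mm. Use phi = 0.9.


a = As * fy / (0.85 * f'c * b)
= 2794 * 400 / (0.85 * 35 * 297)
= 126.4862 mm
Mn = As * fy * (d - a/2) / 10^6
= 466.8851 kN-m
phi*Mn = 0.9 * 466.8851 = 420.2 kN-m

420.2


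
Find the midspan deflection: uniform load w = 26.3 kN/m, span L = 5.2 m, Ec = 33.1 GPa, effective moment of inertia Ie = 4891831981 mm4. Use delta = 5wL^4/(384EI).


Convert: L = 5.2 m = 5200 mm, Ec = 33.1 GPa = 33100 MPa
delta = 5 * 26.3 * 5200^4 / (384 * 33100 * 4891831981)
= 1.55 mm

1.55


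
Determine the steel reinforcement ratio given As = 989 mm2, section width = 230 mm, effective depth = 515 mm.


rho = As / (b * d)
= 989 / (230 * 515)
= 0.0083

0.0083


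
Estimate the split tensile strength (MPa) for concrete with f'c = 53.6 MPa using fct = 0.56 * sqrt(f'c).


fct = 0.56 * sqrt(53.6)
= 0.56 * 7.321
= 4.1 MPa

4.1


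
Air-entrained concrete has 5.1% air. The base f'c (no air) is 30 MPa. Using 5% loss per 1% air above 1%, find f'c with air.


Strength loss = (5.1 - 1) * 5 = 20.5%
f'c = 30 * (1 - 20.5/100)
= 23.85 MPa

23.85


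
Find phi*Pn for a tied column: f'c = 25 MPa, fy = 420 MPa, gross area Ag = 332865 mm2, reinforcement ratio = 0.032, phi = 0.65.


Ast = rho * Ag = 0.032 * 332865 = 10651.68 mm2
phi*Pn = 0.65 * 0.80 * (0.85 * 25 * (332865 - 10651.68) + 420 * 10651.68) / 1000
= 5886.78 kN

5886.78


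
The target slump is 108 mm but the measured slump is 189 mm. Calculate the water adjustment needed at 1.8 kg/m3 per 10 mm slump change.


Difference = 108 - 189 = -81 mm
Water adjustment = -81 * 1.8 / 10 = -14.6 kg/m3

-14.6


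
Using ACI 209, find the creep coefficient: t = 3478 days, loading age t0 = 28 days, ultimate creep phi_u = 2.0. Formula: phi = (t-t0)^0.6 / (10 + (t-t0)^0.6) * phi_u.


dt = 3478 - 28 = 3450
phi = 3450^0.6 / (10 + 3450^0.6) * 2.0
= 1.86

1.86


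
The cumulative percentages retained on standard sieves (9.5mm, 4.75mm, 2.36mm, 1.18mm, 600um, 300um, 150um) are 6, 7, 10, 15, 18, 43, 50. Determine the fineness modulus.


FM = sum(cumulative % retained) / 100
= 149 / 100
= 1.49

1.49


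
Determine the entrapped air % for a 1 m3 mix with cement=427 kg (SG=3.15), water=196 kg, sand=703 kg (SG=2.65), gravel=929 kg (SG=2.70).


Vol cement = 427 / (3.15 * 1000) = 0.135556 m3
Vol water = 196 / 1000 = 0.196 m3
Vol sand = 703 / (2.65 * 1000) = 0.265283 m3
Vol gravel = 929 / (2.70 * 1000) = 0.344074 m3
Total solid + water volume = 0.940913 m3
Air = (1 - 0.940913) * 100 = 5.91%

5.91


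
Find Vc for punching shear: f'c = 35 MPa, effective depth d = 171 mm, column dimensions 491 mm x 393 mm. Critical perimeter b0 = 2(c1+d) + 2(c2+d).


b0 = 2*(491 + 171) + 2*(393 + 171) = 2452 mm
Vc = 0.33 * sqrt(35) * 2452 * 171 / 1000
= 818.59 kN

818.59


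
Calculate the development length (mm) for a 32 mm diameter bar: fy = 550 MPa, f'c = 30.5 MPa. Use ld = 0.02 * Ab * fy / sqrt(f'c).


Ab = pi * 32^2 / 4 = 804.248 mm2
ld = 0.02 * 804.248 * 550 / sqrt(30.5)
= 1601.9 mm

1601.9


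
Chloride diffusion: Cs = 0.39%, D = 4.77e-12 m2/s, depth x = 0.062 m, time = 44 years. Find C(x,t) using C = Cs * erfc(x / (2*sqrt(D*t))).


t_seconds = 44 * 365.25 * 24 * 3600 = 1388534400.0 s
arg = 0.062 / (2 * sqrt(4.77e-12 * 1388534400.0))
= 0.3809
erfc(0.3809) = 0.5901
C = 0.39 * 0.5901 = 0.2301%

0.2301


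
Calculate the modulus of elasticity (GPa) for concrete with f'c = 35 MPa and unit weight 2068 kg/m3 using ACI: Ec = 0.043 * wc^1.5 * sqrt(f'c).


Ec = 0.043 * 2068^1.5 * sqrt(35) / 1000
= 23.92 GPa

23.92


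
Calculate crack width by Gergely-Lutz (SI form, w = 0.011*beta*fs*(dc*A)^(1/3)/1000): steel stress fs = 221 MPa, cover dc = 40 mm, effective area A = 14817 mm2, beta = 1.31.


w = 0.011 * beta * fs * (dc * A)^(1/3) / 1000
= 0.011 * 1.31 * 221 * (40 * 14817)^(1/3) / 1000
= 0.268 mm

0.268


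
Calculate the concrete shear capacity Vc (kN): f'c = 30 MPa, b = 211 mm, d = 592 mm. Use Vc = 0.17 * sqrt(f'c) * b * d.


Vc = 0.17 * sqrt(30) * 211 * 592 / 1000
= 116.31 kN

116.31


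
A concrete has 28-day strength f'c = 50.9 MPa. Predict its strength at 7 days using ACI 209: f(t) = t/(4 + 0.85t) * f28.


f(7) = 7 / (4 + 0.85 * 7) * 50.9
= 7 / 9.95 * 50.9
= 35.81 MPa

35.81


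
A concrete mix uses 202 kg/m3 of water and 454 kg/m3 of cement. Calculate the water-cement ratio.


w/c = water / cement
w/c = 202 / 454 = 0.445

0.445


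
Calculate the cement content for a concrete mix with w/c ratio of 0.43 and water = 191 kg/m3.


Cement = water / (w/c)
= 191 / 0.43
= 444.2 kg/m3

444.2


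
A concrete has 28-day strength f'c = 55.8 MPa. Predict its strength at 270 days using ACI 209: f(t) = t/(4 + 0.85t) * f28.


f(270) = 270 / (4 + 0.85 * 270) * 55.8
= 270 / 233.5 * 55.8
= 64.52 MPa

64.52


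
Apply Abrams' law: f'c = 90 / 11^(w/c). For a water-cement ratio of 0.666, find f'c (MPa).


f'c = 90 / 11^0.666
= 90 / 4.938
= 18.23 MPa

18.23


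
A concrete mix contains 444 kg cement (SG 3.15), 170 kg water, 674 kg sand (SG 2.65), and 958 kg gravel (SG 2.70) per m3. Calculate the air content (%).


Vol cement = 444 / (3.15 * 1000) = 0.140952 m3
Vol water = 170 / 1000 = 0.17 m3
Vol sand = 674 / (2.65 * 1000) = 0.25434 m3
Vol gravel = 958 / (2.70 * 1000) = 0.354815 m3
Total solid + water volume = 0.920107 m3
Air = (1 - 0.920107) * 100 = 7.99%

7.99


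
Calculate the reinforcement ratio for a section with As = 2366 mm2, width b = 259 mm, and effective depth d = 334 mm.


rho = As / (b * d)
= 2366 / (259 * 334)
= 0.0274

0.0274


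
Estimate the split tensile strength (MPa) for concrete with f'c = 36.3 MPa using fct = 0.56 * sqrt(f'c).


fct = 0.56 * sqrt(36.3)
= 0.56 * 6.025
= 3.374 MPa

3.374


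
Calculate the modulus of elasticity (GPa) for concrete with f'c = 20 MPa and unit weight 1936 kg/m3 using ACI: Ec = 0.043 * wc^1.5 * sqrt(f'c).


Ec = 0.043 * 1936^1.5 * sqrt(20) / 1000
= 16.38 GPa

16.38


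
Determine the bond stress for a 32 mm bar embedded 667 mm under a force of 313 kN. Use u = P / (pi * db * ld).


u = P / (pi * db * ld)
= 313 * 1000 / (pi * 32 * 667)
= 4.668 MPa

4.668


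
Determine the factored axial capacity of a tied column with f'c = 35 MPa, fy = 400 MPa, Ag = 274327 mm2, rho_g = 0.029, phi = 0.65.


Ast = rho * Ag = 0.029 * 274327 = 7955.483 mm2
phi*Pn = 0.65 * 0.80 * (0.85 * 35 * (274327 - 7955.483) + 400 * 7955.483) / 1000
= 5775.51 kN

5775.51


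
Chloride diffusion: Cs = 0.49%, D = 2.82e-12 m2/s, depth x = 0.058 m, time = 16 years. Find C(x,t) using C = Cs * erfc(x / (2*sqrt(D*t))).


t_seconds = 16 * 365.25 * 24 * 3600 = 504921600.0 s
arg = 0.058 / (2 * sqrt(2.82e-12 * 504921600.0))
= 0.7685
erfc(0.7685) = 0.2771
C = 0.49 * 0.2771 = 0.1358%

0.1358


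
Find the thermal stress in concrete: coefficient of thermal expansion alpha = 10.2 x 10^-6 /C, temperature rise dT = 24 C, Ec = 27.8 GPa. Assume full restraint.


sigma = alpha * dT * Ec
= 10.2e-6 * 24 * 27.8 * 1000
= 6.805 MPa

6.805


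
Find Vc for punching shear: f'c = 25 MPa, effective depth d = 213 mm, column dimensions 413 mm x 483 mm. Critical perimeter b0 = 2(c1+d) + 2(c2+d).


b0 = 2*(413 + 213) + 2*(483 + 213) = 2644 mm
Vc = 0.33 * sqrt(25) * 2644 * 213 / 1000
= 929.23 kN

929.23


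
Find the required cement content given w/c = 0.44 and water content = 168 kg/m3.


Cement = water / (w/c)
= 168 / 0.44
= 381.8 kg/m3

381.8


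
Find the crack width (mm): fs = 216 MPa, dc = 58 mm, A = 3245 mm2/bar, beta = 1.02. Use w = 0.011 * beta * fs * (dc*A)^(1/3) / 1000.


w = 0.011 * beta * fs * (dc * A)^(1/3) / 1000
= 0.011 * 1.02 * 216 * (58 * 3245)^(1/3) / 1000
= 0.139 mm

0.139


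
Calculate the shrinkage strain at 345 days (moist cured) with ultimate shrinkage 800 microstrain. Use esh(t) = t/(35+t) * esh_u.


esh(345) = 345 / (35 + 345) * 800
= 345 / 380 * 800
= 726.3 microstrain

726.3


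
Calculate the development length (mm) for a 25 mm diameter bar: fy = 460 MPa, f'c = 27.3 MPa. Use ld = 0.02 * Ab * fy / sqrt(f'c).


Ab = pi * 25^2 / 4 = 490.874 mm2
ld = 0.02 * 490.874 * 460 / sqrt(27.3)
= 864.3 mm

864.3


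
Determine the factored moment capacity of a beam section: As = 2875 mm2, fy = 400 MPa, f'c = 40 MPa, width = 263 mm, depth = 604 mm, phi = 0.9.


a = As * fy / (0.85 * f'c * b)
= 2875 * 400 / (0.85 * 40 * 263)
= 128.6066 mm
Mn = As * fy * (d - a/2) / 10^6
= 620.6512 kN-m
phi*Mn = 0.9 * 620.6512 = 558.59 kN-m

558.59


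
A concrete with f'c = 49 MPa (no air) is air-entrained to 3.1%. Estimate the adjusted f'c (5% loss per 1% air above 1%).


Strength loss = (3.1 - 1) * 5 = 10.5%
f'c = 49 * (1 - 10.5/100)
= 43.86 MPa

43.86


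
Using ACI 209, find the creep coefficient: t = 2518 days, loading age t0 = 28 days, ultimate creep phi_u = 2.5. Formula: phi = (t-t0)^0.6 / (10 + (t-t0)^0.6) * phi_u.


dt = 2518 - 28 = 2490
phi = 2490^0.6 / (10 + 2490^0.6) * 2.5
= 2.29

2.29


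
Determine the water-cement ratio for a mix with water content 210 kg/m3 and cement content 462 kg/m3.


w/c = water / cement
w/c = 210 / 462 = 0.455

0.455


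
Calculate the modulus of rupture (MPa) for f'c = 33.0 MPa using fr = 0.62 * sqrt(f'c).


fr = 0.62 * sqrt(33.0)
= 3.562 MPa

3.562


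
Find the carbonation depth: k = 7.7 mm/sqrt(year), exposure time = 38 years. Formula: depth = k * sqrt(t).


depth = k * sqrt(t)
= 7.7 * sqrt(38)
= 47.47 mm

47.47


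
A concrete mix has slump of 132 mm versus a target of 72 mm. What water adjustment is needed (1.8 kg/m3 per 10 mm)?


Difference = 72 - 132 = -60 mm
Water adjustment = -60 * 1.8 / 10 = -10.8 kg/m3

-10.8


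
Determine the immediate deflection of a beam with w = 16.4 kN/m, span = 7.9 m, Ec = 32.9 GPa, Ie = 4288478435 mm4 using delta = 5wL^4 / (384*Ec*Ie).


Convert: L = 7.9 m = 7900 mm, Ec = 32.9 GPa = 32900 MPa
delta = 5 * 16.4 * 7900^4 / (384 * 32900 * 4288478435)
= 5.9 mm

5.9


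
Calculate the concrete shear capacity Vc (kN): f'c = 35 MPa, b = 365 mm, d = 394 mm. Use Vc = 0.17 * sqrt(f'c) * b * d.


Vc = 0.17 * sqrt(35) * 365 * 394 / 1000
= 144.63 kN

144.63


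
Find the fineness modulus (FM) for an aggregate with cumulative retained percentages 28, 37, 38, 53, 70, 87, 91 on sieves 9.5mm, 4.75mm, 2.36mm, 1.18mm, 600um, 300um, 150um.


FM = sum(cumulative % retained) / 100
= 404 / 100
= 4.04

4.04


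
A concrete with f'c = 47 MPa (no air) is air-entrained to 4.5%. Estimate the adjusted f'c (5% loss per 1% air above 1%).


Strength loss = (4.5 - 1) * 5 = 17.5%
f'c = 47 * (1 - 17.5/100)
= 38.77 MPa

38.77


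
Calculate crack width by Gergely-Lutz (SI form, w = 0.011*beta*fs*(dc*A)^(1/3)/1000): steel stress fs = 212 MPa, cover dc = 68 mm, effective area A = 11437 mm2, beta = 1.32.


w = 0.011 * beta * fs * (dc * A)^(1/3) / 1000
= 0.011 * 1.32 * 212 * (68 * 11437)^(1/3) / 1000
= 0.283 mm

0.283


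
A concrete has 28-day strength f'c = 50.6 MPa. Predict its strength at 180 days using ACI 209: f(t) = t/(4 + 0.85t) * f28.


f(180) = 180 / (4 + 0.85 * 180) * 50.6
= 180 / 157.0 * 50.6
= 58.01 MPa

58.01


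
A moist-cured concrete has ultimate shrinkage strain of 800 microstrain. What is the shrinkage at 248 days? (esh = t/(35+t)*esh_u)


esh(248) = 248 / (35 + 248) * 800
= 248 / 283 * 800
= 701.1 microstrain

701.1


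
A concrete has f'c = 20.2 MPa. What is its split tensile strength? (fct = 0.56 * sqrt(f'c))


fct = 0.56 * sqrt(20.2)
= 0.56 * 4.494
= 2.517 MPa

2.517


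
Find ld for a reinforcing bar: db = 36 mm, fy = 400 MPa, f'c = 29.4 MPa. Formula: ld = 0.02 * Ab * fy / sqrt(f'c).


Ab = pi * 36^2 / 4 = 1017.876 mm2
ld = 0.02 * 1017.876 * 400 / sqrt(29.4)
= 1501.8 mm

1501.8


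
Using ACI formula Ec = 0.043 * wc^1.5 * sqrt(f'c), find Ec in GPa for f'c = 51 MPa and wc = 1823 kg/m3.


Ec = 0.043 * 1823^1.5 * sqrt(51) / 1000
= 23.9 GPa

23.9


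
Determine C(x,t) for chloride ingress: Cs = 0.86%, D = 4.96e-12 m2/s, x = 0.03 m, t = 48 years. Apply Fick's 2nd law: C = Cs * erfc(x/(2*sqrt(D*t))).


t_seconds = 48 * 365.25 * 24 * 3600 = 1514764800.0 s
arg = 0.03 / (2 * sqrt(4.96e-12 * 1514764800.0))
= 0.1731
erfc(0.1731) = 0.8067
C = 0.86 * 0.8067 = 0.6937%

0.6937


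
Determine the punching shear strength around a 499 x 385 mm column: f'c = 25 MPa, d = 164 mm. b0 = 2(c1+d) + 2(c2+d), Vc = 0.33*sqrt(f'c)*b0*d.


b0 = 2*(499 + 164) + 2*(385 + 164) = 2424 mm
Vc = 0.33 * sqrt(25) * 2424 * 164 / 1000
= 655.93 kN

655.93


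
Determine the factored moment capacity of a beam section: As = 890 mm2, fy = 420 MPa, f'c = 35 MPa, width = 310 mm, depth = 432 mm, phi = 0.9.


a = As * fy / (0.85 * f'c * b)
= 890 * 420 / (0.85 * 35 * 310)
= 40.5313 mm
Mn = As * fy * (d - a/2) / 10^6
= 153.9063 kN-m
phi*Mn = 0.9 * 153.9063 = 138.52 kN-m

138.52


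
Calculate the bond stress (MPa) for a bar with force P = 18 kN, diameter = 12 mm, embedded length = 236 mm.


u = P / (pi * db * ld)
= 18 * 1000 / (pi * 12 * 236)
= 2.023 MPa

2.023


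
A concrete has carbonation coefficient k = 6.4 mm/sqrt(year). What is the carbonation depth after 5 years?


depth = k * sqrt(t)
= 6.4 * sqrt(5)
= 14.31 mm

14.31


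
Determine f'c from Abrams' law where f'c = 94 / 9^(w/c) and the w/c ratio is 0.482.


f'c = 94 / 9^0.482
= 94 / 2.884
= 32.6 MPa

32.6


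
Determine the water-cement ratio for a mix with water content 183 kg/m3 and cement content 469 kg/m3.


w/c = water / cement
w/c = 183 / 469 = 0.39

0.39


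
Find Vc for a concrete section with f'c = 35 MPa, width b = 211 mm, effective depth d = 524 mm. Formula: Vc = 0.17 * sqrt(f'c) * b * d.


Vc = 0.17 * sqrt(35) * 211 * 524 / 1000
= 111.2 kN

111.2


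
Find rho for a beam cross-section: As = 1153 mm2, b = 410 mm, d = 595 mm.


rho = As / (b * d)
= 1153 / (410 * 595)
= 0.0047

0.0047


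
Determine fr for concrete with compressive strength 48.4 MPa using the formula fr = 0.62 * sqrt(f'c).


fr = 0.62 * sqrt(48.4)
= 4.313 MPa

4.313


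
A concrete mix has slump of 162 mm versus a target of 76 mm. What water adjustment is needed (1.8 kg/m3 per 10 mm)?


Difference = 76 - 162 = -86 mm
Water adjustment = -86 * 1.8 / 10 = -15.5 kg/m3

-15.5


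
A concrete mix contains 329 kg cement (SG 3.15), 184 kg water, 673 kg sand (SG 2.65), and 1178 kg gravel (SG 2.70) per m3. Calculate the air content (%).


Vol cement = 329 / (3.15 * 1000) = 0.104444 m3
Vol water = 184 / 1000 = 0.184 m3
Vol sand = 673 / (2.65 * 1000) = 0.253962 m3
Vol gravel = 1178 / (2.70 * 1000) = 0.436296 m3
Total solid + water volume = 0.978703 m3
Air = (1 - 0.978703) * 100 = 2.13%

2.13


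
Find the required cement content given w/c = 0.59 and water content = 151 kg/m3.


Cement = water / (w/c)
= 151 / 0.59
= 255.9 kg/m3

255.9


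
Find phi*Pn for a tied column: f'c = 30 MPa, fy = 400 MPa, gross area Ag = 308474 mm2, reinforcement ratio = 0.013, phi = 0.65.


Ast = rho * Ag = 0.013 * 308474 = 4010.162 mm2
phi*Pn = 0.65 * 0.80 * (0.85 * 30 * (308474 - 4010.162) + 400 * 4010.162) / 1000
= 4871.3 kN

4871.3


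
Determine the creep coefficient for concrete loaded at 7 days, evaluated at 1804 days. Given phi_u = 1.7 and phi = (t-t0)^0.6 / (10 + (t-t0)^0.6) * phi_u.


dt = 1804 - 7 = 1797
phi = 1797^0.6 / (10 + 1797^0.6) * 1.7
= 1.529

1.529


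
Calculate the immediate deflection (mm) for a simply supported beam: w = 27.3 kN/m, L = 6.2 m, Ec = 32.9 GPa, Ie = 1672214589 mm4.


Convert: L = 6.2 m = 6200 mm, Ec = 32.9 GPa = 32900 MPa
delta = 5 * 27.3 * 6200^4 / (384 * 32900 * 1672214589)
= 9.55 mm

9.55


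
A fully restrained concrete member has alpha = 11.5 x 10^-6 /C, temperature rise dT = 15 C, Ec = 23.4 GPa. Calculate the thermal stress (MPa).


sigma = alpha * dT * Ec
= 11.5e-6 * 15 * 23.4 * 1000
= 4.036 MPa

4.036


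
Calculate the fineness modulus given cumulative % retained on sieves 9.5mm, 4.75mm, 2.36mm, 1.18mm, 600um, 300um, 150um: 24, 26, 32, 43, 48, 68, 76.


FM = sum(cumulative % retained) / 100
= 317 / 100
= 3.17

3.17


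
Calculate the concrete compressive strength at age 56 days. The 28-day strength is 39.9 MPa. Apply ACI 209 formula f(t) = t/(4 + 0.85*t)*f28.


f(56) = 56 / (4 + 0.85 * 56) * 39.9
= 56 / 51.6 * 39.9
= 43.3 MPa

43.3


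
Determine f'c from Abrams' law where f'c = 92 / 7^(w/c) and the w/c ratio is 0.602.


f'c = 92 / 7^0.602
= 92 / 3.227
= 28.51 MPa

28.51


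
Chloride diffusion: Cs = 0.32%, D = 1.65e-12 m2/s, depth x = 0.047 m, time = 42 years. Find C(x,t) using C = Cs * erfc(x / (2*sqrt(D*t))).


t_seconds = 42 * 365.25 * 24 * 3600 = 1325419200.0 s
arg = 0.047 / (2 * sqrt(1.65e-12 * 1325419200.0))
= 0.5025
erfc(0.5025) = 0.4773
C = 0.32 * 0.4773 = 0.1527%

0.1527


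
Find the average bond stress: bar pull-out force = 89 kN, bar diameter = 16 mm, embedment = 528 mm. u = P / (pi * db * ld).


u = P / (pi * db * ld)
= 89 * 1000 / (pi * 16 * 528)
= 3.353 MPa

3.353


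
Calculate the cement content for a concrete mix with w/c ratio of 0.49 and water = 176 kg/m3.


Cement = water / (w/c)
= 176 / 0.49
= 359.2 kg/m3

359.2


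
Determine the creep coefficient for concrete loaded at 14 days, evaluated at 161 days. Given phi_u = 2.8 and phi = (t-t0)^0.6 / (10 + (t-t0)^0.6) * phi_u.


dt = 161 - 14 = 147
phi = 147^0.6 / (10 + 147^0.6) * 2.8
= 1.866

1.866


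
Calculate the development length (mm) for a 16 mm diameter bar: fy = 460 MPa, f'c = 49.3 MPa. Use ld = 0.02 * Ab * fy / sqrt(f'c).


Ab = pi * 16^2 / 4 = 201.062 mm2
ld = 0.02 * 201.062 * 460 / sqrt(49.3)
= 263.4 mm

263.4


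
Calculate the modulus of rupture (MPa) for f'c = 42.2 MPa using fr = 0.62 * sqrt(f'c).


fr = 0.62 * sqrt(42.2)
= 4.028 MPa

4.028


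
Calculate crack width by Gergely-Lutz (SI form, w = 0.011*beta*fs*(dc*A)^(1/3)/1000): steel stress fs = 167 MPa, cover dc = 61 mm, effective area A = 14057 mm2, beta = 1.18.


w = 0.011 * beta * fs * (dc * A)^(1/3) / 1000
= 0.011 * 1.18 * 167 * (61 * 14057)^(1/3) / 1000
= 0.206 mm

0.206


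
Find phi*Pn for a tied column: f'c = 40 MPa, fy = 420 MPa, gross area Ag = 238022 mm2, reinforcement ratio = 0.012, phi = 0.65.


Ast = rho * Ag = 0.012 * 238022 = 2856.264 mm2
phi*Pn = 0.65 * 0.80 * (0.85 * 40 * (238022 - 2856.264) + 420 * 2856.264) / 1000
= 4781.54 kN

4781.54


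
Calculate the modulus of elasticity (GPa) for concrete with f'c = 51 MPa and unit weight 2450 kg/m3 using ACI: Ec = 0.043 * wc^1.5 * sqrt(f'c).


Ec = 0.043 * 2450^1.5 * sqrt(51) / 1000
= 37.24 GPa

37.24


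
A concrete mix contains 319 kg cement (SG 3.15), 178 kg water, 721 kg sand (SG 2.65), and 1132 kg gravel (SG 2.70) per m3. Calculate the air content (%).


Vol cement = 319 / (3.15 * 1000) = 0.10127 m3
Vol water = 178 / 1000 = 0.178 m3
Vol sand = 721 / (2.65 * 1000) = 0.272075 m3
Vol gravel = 1132 / (2.70 * 1000) = 0.419259 m3
Total solid + water volume = 0.970605 m3
Air = (1 - 0.970605) * 100 = 2.94%

2.94


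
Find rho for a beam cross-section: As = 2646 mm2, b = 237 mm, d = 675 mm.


rho = As / (b * d)
= 2646 / (237 * 675)
= 0.0165

0.0165


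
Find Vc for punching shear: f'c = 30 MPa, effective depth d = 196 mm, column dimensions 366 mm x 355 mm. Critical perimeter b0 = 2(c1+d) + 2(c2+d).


b0 = 2*(366 + 196) + 2*(355 + 196) = 2226 mm
Vc = 0.33 * sqrt(30) * 2226 * 196 / 1000
= 788.6 kN

788.6


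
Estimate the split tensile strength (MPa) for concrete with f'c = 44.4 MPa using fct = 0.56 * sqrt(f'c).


fct = 0.56 * sqrt(44.4)
= 0.56 * 6.663
= 3.731 MPa

3.731


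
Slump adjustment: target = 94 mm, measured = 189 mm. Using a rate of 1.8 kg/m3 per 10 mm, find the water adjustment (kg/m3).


Difference = 94 - 189 = -95 mm
Water adjustment = -95 * 1.8 / 10 = -17.1 kg/m3

-17.1


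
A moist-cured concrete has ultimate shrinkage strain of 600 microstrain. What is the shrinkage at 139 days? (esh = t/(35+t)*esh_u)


esh(139) = 139 / (35 + 139) * 600
= 139 / 174 * 600
= 479.3 microstrain

479.3


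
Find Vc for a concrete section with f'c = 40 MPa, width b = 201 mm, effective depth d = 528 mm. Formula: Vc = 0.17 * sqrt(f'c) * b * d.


Vc = 0.17 * sqrt(40) * 201 * 528 / 1000
= 114.11 kN

114.11


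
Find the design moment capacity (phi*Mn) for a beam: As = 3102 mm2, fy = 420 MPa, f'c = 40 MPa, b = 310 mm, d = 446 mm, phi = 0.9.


a = As * fy / (0.85 * f'c * b)
= 3102 * 420 / (0.85 * 40 * 310)
= 123.6091 mm
Mn = As * fy * (d - a/2) / 10^6
= 500.5452 kN-m
phi*Mn = 0.9 * 500.5452 = 450.49 kN-m

450.49


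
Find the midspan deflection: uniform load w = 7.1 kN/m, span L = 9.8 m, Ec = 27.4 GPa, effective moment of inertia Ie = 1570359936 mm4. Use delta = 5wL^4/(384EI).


Convert: L = 9.8 m = 9800 mm, Ec = 27.4 GPa = 27400 MPa
delta = 5 * 7.1 * 9800^4 / (384 * 27400 * 1570359936)
= 19.82 mm

19.82


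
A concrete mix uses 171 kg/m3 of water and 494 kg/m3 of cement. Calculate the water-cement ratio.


w/c = water / cement
w/c = 171 / 494 = 0.346

0.346


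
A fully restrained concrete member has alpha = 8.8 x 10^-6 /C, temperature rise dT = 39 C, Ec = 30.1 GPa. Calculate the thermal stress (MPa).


sigma = alpha * dT * Ec
= 8.8e-6 * 39 * 30.1 * 1000
= 10.33 MPa

10.33


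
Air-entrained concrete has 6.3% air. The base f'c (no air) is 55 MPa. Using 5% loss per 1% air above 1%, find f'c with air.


Strength loss = (6.3 - 1) * 5 = 26.5%
f'c = 55 * (1 - 26.5/100)
= 40.42 MPa

40.42


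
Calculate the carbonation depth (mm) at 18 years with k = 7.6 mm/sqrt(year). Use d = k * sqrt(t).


depth = k * sqrt(t)
= 7.6 * sqrt(18)
= 32.24 mm

32.24


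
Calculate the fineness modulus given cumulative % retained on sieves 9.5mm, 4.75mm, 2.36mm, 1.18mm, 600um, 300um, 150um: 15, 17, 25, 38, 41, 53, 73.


FM = sum(cumulative % retained) / 100
= 262 / 100
= 2.62

2.62


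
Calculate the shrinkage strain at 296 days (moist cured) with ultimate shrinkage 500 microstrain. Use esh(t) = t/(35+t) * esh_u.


esh(296) = 296 / (35 + 296) * 500
= 296 / 331 * 500
= 447.1 microstrain

447.1


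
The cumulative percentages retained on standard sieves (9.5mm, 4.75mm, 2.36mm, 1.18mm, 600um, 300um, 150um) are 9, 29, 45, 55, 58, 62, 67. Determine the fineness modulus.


FM = sum(cumulative % retained) / 100
= 325 / 100
= 3.25

3.25


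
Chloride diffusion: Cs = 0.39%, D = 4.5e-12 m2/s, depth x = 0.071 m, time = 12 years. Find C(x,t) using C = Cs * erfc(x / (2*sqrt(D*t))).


t_seconds = 12 * 365.25 * 24 * 3600 = 378691200.0 s
arg = 0.071 / (2 * sqrt(4.5e-12 * 378691200.0))
= 0.86
erfc(0.86) = 0.2239
C = 0.39 * 0.2239 = 0.0873%

0.0873


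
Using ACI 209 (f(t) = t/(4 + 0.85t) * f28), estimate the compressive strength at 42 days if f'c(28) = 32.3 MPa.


f(42) = 42 / (4 + 0.85 * 42) * 32.3
= 42 / 39.7 * 32.3
= 34.17 MPa

34.17


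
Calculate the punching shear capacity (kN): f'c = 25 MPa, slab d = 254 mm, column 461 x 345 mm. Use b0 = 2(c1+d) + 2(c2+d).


b0 = 2*(461 + 254) + 2*(345 + 254) = 2628 mm
Vc = 0.33 * sqrt(25) * 2628 * 254 / 1000
= 1101.39 kN

1101.39


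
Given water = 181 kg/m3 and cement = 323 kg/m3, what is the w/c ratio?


w/c = water / cement
w/c = 181 / 323 = 0.56

0.56


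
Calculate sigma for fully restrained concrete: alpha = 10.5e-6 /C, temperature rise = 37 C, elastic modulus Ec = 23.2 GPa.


sigma = alpha * dT * Ec
= 10.5e-6 * 37 * 23.2 * 1000
= 9.013 MPa

9.013


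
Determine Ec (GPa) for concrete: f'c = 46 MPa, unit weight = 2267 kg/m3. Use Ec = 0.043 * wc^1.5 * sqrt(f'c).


Ec = 0.043 * 2267^1.5 * sqrt(46) / 1000
= 31.48 GPa

31.48


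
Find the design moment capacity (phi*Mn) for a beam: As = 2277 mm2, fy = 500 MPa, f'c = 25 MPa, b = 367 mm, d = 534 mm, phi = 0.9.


a = As * fy / (0.85 * f'c * b)
= 2277 * 500 / (0.85 * 25 * 367)
= 145.9849 mm
Mn = As * fy * (d - a/2) / 10^6
= 524.8571 kN-m
phi*Mn = 0.9 * 524.8571 = 472.37 kN-m

472.37


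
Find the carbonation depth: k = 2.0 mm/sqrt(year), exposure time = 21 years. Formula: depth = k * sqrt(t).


depth = k * sqrt(t)
= 2.0 * sqrt(21)
= 9.17 mm

9.17


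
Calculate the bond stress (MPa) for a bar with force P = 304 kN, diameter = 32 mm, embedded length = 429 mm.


u = P / (pi * db * ld)
= 304 * 1000 / (pi * 32 * 429)
= 7.049 MPa

7.049


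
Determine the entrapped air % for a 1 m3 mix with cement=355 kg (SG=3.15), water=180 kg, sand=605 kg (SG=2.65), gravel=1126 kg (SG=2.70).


Vol cement = 355 / (3.15 * 1000) = 0.112698 m3
Vol water = 180 / 1000 = 0.18 m3
Vol sand = 605 / (2.65 * 1000) = 0.228302 m3
Vol gravel = 1126 / (2.70 * 1000) = 0.417037 m3
Total solid + water volume = 0.938037 m3
Air = (1 - 0.938037) * 100 = 6.2%

6.2


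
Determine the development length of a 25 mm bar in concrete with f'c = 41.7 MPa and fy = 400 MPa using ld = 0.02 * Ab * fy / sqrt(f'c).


Ab = pi * 25^2 / 4 = 490.874 mm2
ld = 0.02 * 490.874 * 400 / sqrt(41.7)
= 608.1 mm

608.1


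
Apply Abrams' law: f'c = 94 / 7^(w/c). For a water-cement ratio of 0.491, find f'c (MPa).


f'c = 94 / 7^0.491
= 94 / 2.6
= 36.16 MPa

36.16


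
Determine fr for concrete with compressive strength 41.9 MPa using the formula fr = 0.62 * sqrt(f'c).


fr = 0.62 * sqrt(41.9)
= 4.013 MPa

4.013


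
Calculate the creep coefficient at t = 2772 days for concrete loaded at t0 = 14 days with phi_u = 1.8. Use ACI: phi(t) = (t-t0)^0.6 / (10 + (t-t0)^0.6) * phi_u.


dt = 2772 - 14 = 2758
phi = 2758^0.6 / (10 + 2758^0.6) * 1.8
= 1.657

1.657


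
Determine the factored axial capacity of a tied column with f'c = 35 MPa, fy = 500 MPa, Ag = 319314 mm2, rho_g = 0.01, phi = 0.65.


Ast = rho * Ag = 0.01 * 319314 = 3193.14 mm2
phi*Pn = 0.65 * 0.80 * (0.85 * 35 * (319314 - 3193.14) + 500 * 3193.14) / 1000
= 5720.61 kN

5720.61


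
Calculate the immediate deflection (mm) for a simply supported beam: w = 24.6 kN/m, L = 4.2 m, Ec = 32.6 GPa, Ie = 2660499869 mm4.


Convert: L = 4.2 m = 4200 mm, Ec = 32.6 GPa = 32600 MPa
delta = 5 * 24.6 * 4200^4 / (384 * 32600 * 2660499869)
= 1.15 mm

1.15


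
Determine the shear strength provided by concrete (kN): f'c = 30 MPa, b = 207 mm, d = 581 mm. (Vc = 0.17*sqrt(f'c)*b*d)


Vc = 0.17 * sqrt(30) * 207 * 581 / 1000
= 111.98 kN

111.98


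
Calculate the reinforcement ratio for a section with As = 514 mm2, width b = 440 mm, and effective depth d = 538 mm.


rho = As / (b * d)
= 514 / (440 * 538)
= 0.0022

0.0022


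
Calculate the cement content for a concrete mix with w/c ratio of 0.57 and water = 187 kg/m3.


Cement = water / (w/c)
= 187 / 0.57
= 328.1 kg/m3

328.1


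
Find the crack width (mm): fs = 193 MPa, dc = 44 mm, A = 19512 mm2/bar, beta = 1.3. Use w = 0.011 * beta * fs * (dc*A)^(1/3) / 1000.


w = 0.011 * beta * fs * (dc * A)^(1/3) / 1000
= 0.011 * 1.3 * 193 * (44 * 19512)^(1/3) / 1000
= 0.262 mm

0.262


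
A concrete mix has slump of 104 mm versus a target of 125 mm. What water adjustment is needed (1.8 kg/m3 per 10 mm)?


Difference = 125 - 104 = 21 mm
Water adjustment = 21 * 1.8 / 10 = 3.8 kg/m3

3.8


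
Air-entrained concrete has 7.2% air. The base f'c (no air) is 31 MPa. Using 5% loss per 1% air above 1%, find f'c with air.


Strength loss = (7.2 - 1) * 5 = 31.0%
f'c = 31 * (1 - 31.0/100)
= 21.39 MPa

21.39


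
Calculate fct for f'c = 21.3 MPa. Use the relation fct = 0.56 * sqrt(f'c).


fct = 0.56 * sqrt(21.3)
= 0.56 * 4.615
= 2.585 MPa

2.585


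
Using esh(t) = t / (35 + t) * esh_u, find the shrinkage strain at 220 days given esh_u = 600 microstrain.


esh(220) = 220 / (35 + 220) * 600
= 220 / 255 * 600
= 517.6 microstrain

517.6


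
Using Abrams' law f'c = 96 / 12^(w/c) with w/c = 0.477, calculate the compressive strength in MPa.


f'c = 96 / 12^0.477
= 96 / 3.272
= 29.34 MPa

29.34


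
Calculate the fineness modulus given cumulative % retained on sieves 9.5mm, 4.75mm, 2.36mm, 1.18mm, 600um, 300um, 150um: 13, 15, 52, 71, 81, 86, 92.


FM = sum(cumulative % retained) / 100
= 410 / 100
= 4.1

4.1


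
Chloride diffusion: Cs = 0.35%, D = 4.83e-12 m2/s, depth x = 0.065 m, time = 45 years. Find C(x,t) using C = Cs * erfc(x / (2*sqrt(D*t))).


t_seconds = 45 * 365.25 * 24 * 3600 = 1420092000.0 s
arg = 0.065 / (2 * sqrt(4.83e-12 * 1420092000.0))
= 0.3924
erfc(0.3924) = 0.5789
C = 0.35 * 0.5789 = 0.2026%

0.2026


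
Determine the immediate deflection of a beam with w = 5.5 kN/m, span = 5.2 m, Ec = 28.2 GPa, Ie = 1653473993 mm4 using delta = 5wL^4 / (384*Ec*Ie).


Convert: L = 5.2 m = 5200 mm, Ec = 28.2 GPa = 28200 MPa
delta = 5 * 5.5 * 5200^4 / (384 * 28200 * 1653473993)
= 1.12 mm

1.12


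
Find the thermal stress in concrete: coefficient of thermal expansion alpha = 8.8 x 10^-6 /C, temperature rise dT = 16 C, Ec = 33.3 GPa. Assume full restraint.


sigma = alpha * dT * Ec
= 8.8e-6 * 16 * 33.3 * 1000
= 4.689 MPa

4.689


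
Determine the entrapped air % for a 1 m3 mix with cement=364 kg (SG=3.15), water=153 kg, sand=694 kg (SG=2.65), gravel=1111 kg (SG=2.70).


Vol cement = 364 / (3.15 * 1000) = 0.115556 m3
Vol water = 153 / 1000 = 0.153 m3
Vol sand = 694 / (2.65 * 1000) = 0.261887 m3
Vol gravel = 1111 / (2.70 * 1000) = 0.411481 m3
Total solid + water volume = 0.941924 m3
Air = (1 - 0.941924) * 100 = 5.81%

5.81


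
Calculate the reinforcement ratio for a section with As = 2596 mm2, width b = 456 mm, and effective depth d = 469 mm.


rho = As / (b * d)
= 2596 / (456 * 469)
= 0.0121

0.0121


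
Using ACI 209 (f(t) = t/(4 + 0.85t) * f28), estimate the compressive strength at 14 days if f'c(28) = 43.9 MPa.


f(14) = 14 / (4 + 0.85 * 14) * 43.9
= 14 / 15.9 * 43.9
= 38.65 MPa

38.65


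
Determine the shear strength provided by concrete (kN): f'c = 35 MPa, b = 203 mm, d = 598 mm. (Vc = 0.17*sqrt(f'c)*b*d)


Vc = 0.17 * sqrt(35) * 203 * 598 / 1000
= 122.09 kN

122.09


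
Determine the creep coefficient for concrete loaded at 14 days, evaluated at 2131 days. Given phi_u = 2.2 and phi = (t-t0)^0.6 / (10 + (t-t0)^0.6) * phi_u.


dt = 2131 - 14 = 2117
phi = 2117^0.6 / (10 + 2117^0.6) * 2.2
= 1.998

1.998


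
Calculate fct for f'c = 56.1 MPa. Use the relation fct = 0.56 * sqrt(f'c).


fct = 0.56 * sqrt(56.1)
= 0.56 * 7.49
= 4.194 MPa

4.194


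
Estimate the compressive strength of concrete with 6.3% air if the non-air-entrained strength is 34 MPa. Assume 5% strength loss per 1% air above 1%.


Strength loss = (6.3 - 1) * 5 = 26.5%
f'c = 34 * (1 - 26.5/100)
= 24.99 MPa

24.99


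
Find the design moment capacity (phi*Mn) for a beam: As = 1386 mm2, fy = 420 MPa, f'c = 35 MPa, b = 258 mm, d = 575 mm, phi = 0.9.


a = As * fy / (0.85 * f'c * b)
= 1386 * 420 / (0.85 * 35 * 258)
= 75.8413 mm
Mn = As * fy * (d - a/2) / 10^6
= 312.6446 kN-m
phi*Mn = 0.9 * 312.6446 = 281.38 kN-m

281.38


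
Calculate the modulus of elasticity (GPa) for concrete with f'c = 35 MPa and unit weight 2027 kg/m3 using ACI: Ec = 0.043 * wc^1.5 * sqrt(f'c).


Ec = 0.043 * 2027^1.5 * sqrt(35) / 1000
= 23.22 GPa

23.22


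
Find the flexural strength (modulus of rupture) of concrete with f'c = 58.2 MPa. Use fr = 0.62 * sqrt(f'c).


fr = 0.62 * sqrt(58.2)
= 4.73 MPa

4.73


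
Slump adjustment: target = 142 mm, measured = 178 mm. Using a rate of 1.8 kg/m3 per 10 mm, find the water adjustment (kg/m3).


Difference = 142 - 178 = -36 mm
Water adjustment = -36 * 1.8 / 10 = -6.5 kg/m3

-6.5


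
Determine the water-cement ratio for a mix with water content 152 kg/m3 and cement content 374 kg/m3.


w/c = water / cement
w/c = 152 / 374 = 0.406

0.406


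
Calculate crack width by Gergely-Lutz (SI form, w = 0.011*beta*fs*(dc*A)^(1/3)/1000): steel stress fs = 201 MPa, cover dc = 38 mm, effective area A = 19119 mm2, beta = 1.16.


w = 0.011 * beta * fs * (dc * A)^(1/3) / 1000
= 0.011 * 1.16 * 201 * (38 * 19119)^(1/3) / 1000
= 0.231 mm

0.231


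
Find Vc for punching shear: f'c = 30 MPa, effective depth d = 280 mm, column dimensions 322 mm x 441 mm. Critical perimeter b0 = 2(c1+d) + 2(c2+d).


b0 = 2*(322 + 280) + 2*(441 + 280) = 2646 mm
Vc = 0.33 * sqrt(30) * 2646 * 280 / 1000
= 1339.13 kN

1339.13


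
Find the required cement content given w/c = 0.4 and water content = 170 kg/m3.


Cement = water / (w/c)
= 170 / 0.4
= 425.0 kg/m3

425.0


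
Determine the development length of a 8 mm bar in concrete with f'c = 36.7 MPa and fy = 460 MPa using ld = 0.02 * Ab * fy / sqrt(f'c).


Ab = pi * 8^2 / 4 = 50.265 mm2
ld = 0.02 * 50.265 * 460 / sqrt(36.7)
= 76.3 mm

76.3


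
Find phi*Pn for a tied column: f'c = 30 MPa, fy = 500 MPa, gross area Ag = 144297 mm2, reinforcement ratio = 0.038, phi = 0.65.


Ast = rho * Ag = 0.038 * 144297 = 5483.286 mm2
phi*Pn = 0.65 * 0.80 * (0.85 * 30 * (144297 - 5483.286) + 500 * 5483.286) / 1000
= 3266.32 kN

3266.32


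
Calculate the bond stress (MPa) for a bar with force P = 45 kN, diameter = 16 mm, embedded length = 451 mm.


u = P / (pi * db * ld)
= 45 * 1000 / (pi * 16 * 451)
= 1.985 MPa

1.985


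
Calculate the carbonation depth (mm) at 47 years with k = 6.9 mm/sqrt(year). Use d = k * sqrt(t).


depth = k * sqrt(t)
= 6.9 * sqrt(47)
= 47.3 mm

47.3


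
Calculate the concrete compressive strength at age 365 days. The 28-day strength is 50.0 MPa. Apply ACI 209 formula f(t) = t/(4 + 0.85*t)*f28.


f(365) = 365 / (4 + 0.85 * 365) * 50.0
= 365 / 314.25 * 50.0
= 58.07 MPa

58.07


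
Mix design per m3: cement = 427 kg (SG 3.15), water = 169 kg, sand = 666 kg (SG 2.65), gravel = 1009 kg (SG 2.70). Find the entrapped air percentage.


Vol cement = 427 / (3.15 * 1000) = 0.135556 m3
Vol water = 169 / 1000 = 0.169 m3
Vol sand = 666 / (2.65 * 1000) = 0.251321 m3
Vol gravel = 1009 / (2.70 * 1000) = 0.373704 m3
Total solid + water volume = 0.92958 m3
Air = (1 - 0.92958) * 100 = 7.04%

7.04


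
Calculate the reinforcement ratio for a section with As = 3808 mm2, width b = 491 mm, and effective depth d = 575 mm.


rho = As / (b * d)
= 3808 / (491 * 575)
= 0.0135

0.0135


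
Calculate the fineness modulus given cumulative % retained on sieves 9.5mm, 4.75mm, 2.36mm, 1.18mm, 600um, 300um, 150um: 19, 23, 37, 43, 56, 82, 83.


FM = sum(cumulative % retained) / 100
= 343 / 100
= 3.43

3.43


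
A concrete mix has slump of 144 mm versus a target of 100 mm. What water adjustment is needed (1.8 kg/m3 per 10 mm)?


Difference = 100 - 144 = -44 mm
Water adjustment = -44 * 1.8 / 10 = -7.9 kg/m3

-7.9


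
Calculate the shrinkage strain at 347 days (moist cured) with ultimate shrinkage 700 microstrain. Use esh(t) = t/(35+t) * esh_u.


esh(347) = 347 / (35 + 347) * 700
= 347 / 382 * 700
= 635.9 microstrain

635.9


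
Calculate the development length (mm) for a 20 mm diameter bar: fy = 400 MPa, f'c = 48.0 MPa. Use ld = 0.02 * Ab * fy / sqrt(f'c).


Ab = pi * 20^2 / 4 = 314.159 mm2
ld = 0.02 * 314.159 * 400 / sqrt(48.0)
= 362.8 mm

362.8


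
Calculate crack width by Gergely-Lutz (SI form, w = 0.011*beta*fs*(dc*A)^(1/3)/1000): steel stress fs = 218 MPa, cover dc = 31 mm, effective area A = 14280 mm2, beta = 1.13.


w = 0.011 * beta * fs * (dc * A)^(1/3) / 1000
= 0.011 * 1.13 * 218 * (31 * 14280)^(1/3) / 1000
= 0.207 mm

0.207


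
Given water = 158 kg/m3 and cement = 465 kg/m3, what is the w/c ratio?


w/c = water / cement
w/c = 158 / 465 = 0.34

0.34


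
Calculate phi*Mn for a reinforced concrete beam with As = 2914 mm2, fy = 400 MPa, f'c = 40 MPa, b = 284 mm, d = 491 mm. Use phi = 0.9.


a = As * fy / (0.85 * f'c * b)
= 2914 * 400 / (0.85 * 40 * 284)
= 120.7125 mm
Mn = As * fy * (d - a/2) / 10^6
= 501.9583 kN-m
phi*Mn = 0.9 * 501.9583 = 451.76 kN-m

451.76


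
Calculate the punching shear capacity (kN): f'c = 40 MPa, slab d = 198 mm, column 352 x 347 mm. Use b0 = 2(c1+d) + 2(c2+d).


b0 = 2*(352 + 198) + 2*(347 + 198) = 2190 mm
Vc = 0.33 * sqrt(40) * 2190 * 198 / 1000
= 905.01 kN

905.01


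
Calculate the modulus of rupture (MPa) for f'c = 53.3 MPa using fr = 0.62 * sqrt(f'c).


fr = 0.62 * sqrt(53.3)
= 4.526 MPa

4.526


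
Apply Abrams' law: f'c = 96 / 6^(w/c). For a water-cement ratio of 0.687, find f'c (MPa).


f'c = 96 / 6^0.687
= 96 / 3.424
= 28.03 MPa

28.03


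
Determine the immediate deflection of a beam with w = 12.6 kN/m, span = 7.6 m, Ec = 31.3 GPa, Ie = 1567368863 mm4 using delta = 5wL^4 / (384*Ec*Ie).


Convert: L = 7.6 m = 7600 mm, Ec = 31.3 GPa = 31300 MPa
delta = 5 * 12.6 * 7600^4 / (384 * 31300 * 1567368863)
= 11.16 mm

11.16


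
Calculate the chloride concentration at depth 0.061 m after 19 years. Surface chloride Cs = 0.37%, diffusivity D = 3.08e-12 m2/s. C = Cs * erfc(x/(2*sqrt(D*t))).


t_seconds = 19 * 365.25 * 24 * 3600 = 599594400.0 s
arg = 0.061 / (2 * sqrt(3.08e-12 * 599594400.0))
= 0.7097
erfc(0.7097) = 0.3155
C = 0.37 * 0.3155 = 0.1167%

0.1167


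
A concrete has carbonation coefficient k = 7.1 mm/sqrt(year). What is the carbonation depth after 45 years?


depth = k * sqrt(t)
= 7.1 * sqrt(45)
= 47.63 mm

47.63


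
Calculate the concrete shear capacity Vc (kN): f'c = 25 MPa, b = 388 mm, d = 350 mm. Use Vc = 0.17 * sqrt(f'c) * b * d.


Vc = 0.17 * sqrt(25) * 388 * 350 / 1000
= 115.43 kN

115.43
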